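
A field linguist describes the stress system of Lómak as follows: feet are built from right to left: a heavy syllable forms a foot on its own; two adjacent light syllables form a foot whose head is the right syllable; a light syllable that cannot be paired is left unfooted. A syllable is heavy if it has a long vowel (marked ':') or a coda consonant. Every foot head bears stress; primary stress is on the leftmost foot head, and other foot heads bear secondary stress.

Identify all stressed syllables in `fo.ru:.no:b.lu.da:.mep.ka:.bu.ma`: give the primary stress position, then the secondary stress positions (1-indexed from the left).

primary 2, secondary 3, 5, 6, 7, 9

Weights: 1 fo L, 2 ru: H, 3 no:b H, 4 lu L, 5 da: H, 6 mep H, 7 ka: H, 8 bu L, 9 ma L.
Parse right to left (heavy = foot alone; LL = one foot; stranded L unfooted): fo (ˈru:) (ˈno:b) lu (ˈda:) (ˈmep) (ˈka:) (bu.ˈma).
Foot heads: 2, 3, 5, 6, 7, 9.
Primary stress on the leftmost head = syllable 2.
Secondary stress on 3, 5, 6, 7, 9: fo.ˈru:.ˌno:b.lu.ˌda:.ˌmep.ˌka:.bu.ˌma.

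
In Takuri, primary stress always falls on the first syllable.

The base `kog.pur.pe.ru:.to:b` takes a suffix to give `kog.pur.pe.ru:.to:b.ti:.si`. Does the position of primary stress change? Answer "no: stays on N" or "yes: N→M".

no: stays on 1

Base `kog.pur.pe.ru:.to:b` (5 syllables):
  The word has 5 syllables; the first syllable is syllable 1 (kog).
  → primary stress on syllable 1.
Suffixed `kog.pur.pe.ru:.to:b.ti:.si` (7 syllables):
  The word has 7 syllables; the first syllable is syllable 1 (kog).
  → primary stress on syllable 1.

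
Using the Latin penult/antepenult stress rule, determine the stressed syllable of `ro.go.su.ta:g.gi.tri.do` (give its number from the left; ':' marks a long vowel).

5

Classical Latin: stress the penult if heavy (long vowel or closed), else the antepenult.
Weights: 5 gi L, 6 tri L, 7 do L.
The penult (syllable 6, tri) is light, so stress falls on the antepenult (syllable 5, gi).
Stress on syllable 5: ro.go.su.ta:g.ˈgi.tri.do.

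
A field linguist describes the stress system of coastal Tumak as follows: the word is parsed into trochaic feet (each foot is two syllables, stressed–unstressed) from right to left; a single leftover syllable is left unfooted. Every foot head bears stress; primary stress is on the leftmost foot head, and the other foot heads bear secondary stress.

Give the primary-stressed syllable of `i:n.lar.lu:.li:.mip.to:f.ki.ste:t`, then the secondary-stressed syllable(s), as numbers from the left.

Parse right to left into trochaic (ˈσσ) feet: (ˈi:n.lar) (ˈlu:.li:) (ˈmip.to:f) (ˈki.ste:t).
Foot heads (stressed positions): 1, 3, 5, 7.
End Rule Leftmost: primary stress on the leftmost head = syllable 1.
Secondary stress on 3, 5, 7: ˈi:n.lar.ˌlu:.li:.ˌmip.to:f.ˌki.ste:t.

primary 1, secondary 3, 5, 7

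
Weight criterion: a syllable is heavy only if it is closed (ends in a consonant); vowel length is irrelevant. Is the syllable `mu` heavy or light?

light

`mu`: short vowel, open (no coda). Open (no coda) → light.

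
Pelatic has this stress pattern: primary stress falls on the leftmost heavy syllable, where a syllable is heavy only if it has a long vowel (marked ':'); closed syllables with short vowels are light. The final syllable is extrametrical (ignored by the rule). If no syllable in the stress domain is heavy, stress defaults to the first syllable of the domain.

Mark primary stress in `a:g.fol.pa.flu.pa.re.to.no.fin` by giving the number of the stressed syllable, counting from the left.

The final syllable (9, fin) is extrametrical; the stress domain is syllables 1–8.
Weights: 1 a:g H, 2 fol L, 3 pa L, 4 flu L, 5 pa L, 6 re L, 7 to L, 8 no L.
Heavy syllables in the domain: 1. The leftmost is syllable 1 (a:g).
Primary stress: syllable 1 → ˈa:g.fol.pa.flu.pa.re.to.no.fin.

1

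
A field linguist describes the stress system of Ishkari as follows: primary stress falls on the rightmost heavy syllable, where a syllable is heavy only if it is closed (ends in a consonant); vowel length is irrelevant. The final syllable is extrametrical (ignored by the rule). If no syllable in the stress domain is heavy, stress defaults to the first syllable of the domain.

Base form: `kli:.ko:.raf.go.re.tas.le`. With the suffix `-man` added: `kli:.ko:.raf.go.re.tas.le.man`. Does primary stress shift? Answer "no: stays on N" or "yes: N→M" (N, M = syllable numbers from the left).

Base `kli:.ko:.raf.go.re.tas.le` (7 syllables):
  The final syllable (7, le) is extrametrical; the stress domain is syllables 1–6.
  Weights: 1 kli: L, 2 ko: L, 3 raf H, 4 go L, 5 re L, 6 tas H.
  Heavy syllables in the domain: 3, 6. The rightmost is syllable 6 (tas).
  → primary stress on syllable 6.
Suffixed `kli:.ko:.raf.go.re.tas.le.man` (8 syllables):
  The final syllable (8, man) is extrametrical; the stress domain is syllables 1–7.
  Weights: 1 kli: L, 2 ko: L, 3 raf H, 4 go L, 5 re L, 6 tas H, 7 le L.
  Heavy syllables in the domain: 3, 6. The rightmost is syllable 6 (tas).
  → primary stress on syllable 6.

no: stays on 6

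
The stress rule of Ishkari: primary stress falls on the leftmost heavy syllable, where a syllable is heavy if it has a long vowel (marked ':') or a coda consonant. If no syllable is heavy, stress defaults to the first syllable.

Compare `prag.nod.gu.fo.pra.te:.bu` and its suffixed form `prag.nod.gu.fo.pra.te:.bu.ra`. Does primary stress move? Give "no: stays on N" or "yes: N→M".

Base `prag.nod.gu.fo.pra.te:.bu` (7 syllables):
  Weights: 1 prag H, 2 nod H, 3 gu L, 4 fo L, 5 pra L, 6 te: H, 7 bu L.
  Heavy syllables in the domain: 1, 2, 6. The leftmost is syllable 1 (prag).
  → primary stress on syllable 1.
Suffixed `prag.nod.gu.fo.pra.te:.bu.ra` (8 syllables):
  Weights: 1 prag H, 2 nod H, 3 gu L, 4 fo L, 5 pra L, 6 te: H, 7 bu L, 8 ra L.
  Heavy syllables in the domain: 1, 2, 6. The leftmost is syllable 1 (prag).
  → primary stress on syllable 1.

no: stays on 1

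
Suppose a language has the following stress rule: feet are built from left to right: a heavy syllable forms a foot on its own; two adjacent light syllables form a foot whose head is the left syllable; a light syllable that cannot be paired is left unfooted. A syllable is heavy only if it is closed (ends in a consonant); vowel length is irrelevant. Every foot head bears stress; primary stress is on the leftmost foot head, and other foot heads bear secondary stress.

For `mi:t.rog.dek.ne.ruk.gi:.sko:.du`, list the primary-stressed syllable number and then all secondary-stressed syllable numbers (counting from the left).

primary 1, secondary 2, 3, 5, 6

Weights: 1 mi:t H, 2 rog H, 3 dek H, 4 ne L, 5 ruk H, 6 gi: L, 7 sko: L, 8 du L.
Parse left to right (heavy = foot alone; LL = one foot; stranded L unfooted): (ˈmi:t) (ˈrog) (ˈdek) ne (ˈruk) (ˈgi:.sko:) du.
Foot heads: 1, 2, 3, 5, 6.
Primary stress on the leftmost head = syllable 1.
Secondary stress on 2, 3, 5, 6: ˈmi:t.ˌrog.ˌdek.ne.ˌruk.ˌgi:.sko:.du.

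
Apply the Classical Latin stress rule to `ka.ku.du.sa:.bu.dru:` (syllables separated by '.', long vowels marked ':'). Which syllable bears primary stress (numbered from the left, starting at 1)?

4

Classical Latin: stress the penult if heavy (long vowel or closed), else the antepenult.
Weights: 4 sa: H, 5 bu L, 6 dru: H.
The penult (syllable 5, bu) is light, so stress falls on the antepenult (syllable 4, sa:).
Stress on syllable 4: ka.ku.du.ˈsa:.bu.dru:.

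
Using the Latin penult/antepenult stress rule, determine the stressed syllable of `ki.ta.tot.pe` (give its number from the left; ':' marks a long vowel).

Classical Latin: stress the penult if heavy (long vowel or closed), else the antepenult.
Weights: 2 ta L, 3 tot H, 4 pe L.
The penult (syllable 3, tot) is heavy, so it takes stress.
Stress on syllable 3: ki.ta.ˈtot.pe.

3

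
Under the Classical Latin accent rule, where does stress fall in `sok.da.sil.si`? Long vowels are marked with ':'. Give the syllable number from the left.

Classical Latin: stress the penult if heavy (long vowel or closed), else the antepenult.
Weights: 2 da L, 3 sil H, 4 si L.
The penult (syllable 3, sil) is heavy, so it takes stress.
Stress on syllable 3: sok.da.ˈsil.si.

3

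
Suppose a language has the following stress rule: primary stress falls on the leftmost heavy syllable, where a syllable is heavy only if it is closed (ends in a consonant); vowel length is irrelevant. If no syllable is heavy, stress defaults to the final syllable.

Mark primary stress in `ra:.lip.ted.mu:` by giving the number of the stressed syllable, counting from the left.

2

Weights: 1 ra: L, 2 lip H, 3 ted H, 4 mu: L.
Heavy syllables in the domain: 2, 3. The leftmost is syllable 2 (lip).
Primary stress: syllable 2 → ra:.ˈlip.ted.mu:.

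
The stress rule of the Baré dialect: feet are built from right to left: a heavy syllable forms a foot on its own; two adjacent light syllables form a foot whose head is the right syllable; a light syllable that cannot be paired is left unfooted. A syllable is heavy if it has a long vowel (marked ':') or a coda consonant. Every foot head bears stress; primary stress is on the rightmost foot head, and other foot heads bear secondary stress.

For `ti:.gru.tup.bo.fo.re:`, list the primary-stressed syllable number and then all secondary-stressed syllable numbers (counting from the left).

Weights: 1 ti: H, 2 gru L, 3 tup H, 4 bo L, 5 fo L, 6 re: H.
Parse right to left (heavy = foot alone; LL = one foot; stranded L unfooted): (ˈti:) gru (ˈtup) (bo.ˈfo) (ˈre:).
Foot heads: 1, 3, 5, 6.
Primary stress on the rightmost head = syllable 6.
Secondary stress on 1, 3, 5: ˌti:.gru.ˌtup.bo.ˌfo.ˈre:.

primary 6, secondary 1, 3, 5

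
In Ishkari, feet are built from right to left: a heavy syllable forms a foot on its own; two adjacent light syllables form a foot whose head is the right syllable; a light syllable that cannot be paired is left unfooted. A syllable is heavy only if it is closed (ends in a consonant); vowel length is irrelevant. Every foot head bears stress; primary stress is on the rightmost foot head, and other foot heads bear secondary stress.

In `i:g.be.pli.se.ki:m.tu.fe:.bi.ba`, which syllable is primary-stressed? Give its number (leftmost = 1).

Weights: 1 i:g H, 2 be L, 3 pli L, 4 se L, 5 ki:m H, 6 tu L, 7 fe: L, 8 bi L, 9 ba L.
Parse right to left (heavy = foot alone; LL = one foot; stranded L unfooted): (ˈi:g) be (pli.ˈse) (ˈki:m) (tu.ˈfe:) (bi.ˈba).
Foot heads: 1, 4, 5, 7, 9.
Primary stress on the rightmost head = syllable 9.
Primary stress: syllable 9 → i:g.be.pli.se.ki:m.tu.fe:.bi.ˈba.

9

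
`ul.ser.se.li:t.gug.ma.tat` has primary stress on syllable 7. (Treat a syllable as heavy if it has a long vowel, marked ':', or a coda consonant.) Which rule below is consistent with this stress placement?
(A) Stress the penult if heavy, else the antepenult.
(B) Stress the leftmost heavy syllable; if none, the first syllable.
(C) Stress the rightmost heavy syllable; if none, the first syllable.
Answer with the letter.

C

Rule A → syllable 5 (observed: 7).
Rule B → syllable 1 (observed: 7).
Rule C → syllable 7 ✓.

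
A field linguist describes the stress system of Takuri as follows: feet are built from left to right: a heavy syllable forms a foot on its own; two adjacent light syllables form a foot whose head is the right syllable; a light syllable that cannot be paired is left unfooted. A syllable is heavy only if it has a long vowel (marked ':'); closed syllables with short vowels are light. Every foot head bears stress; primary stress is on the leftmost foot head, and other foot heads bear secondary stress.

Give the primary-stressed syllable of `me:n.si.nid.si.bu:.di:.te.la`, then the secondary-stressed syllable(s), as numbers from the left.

Weights: 1 me:n H, 2 si L, 3 nid L, 4 si L, 5 bu: H, 6 di: H, 7 te L, 8 la L.
Parse left to right (heavy = foot alone; LL = one foot; stranded L unfooted): (ˈme:n) (si.ˈnid) si (ˈbu:) (ˈdi:) (te.ˈla).
Foot heads: 1, 3, 5, 6, 8.
Primary stress on the leftmost head = syllable 1.
Secondary stress on 3, 5, 6, 8: ˈme:n.si.ˌnid.si.ˌbu:.ˌdi:.te.ˌla.

primary 1, secondary 3, 5, 6, 8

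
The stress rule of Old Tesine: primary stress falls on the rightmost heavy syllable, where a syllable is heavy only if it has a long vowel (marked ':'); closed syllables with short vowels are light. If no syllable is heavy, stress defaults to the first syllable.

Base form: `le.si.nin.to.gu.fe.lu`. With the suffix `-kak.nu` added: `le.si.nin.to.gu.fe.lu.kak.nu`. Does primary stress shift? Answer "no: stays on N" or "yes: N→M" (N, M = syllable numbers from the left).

Base `le.si.nin.to.gu.fe.lu` (7 syllables):
  Weights: 1 le L, 2 si L, 3 nin L, 4 to L, 5 gu L, 6 fe L, 7 lu L.
  No heavy syllable in the domain; default to the first syllable = syllable 1.
  → primary stress on syllable 1.
Suffixed `le.si.nin.to.gu.fe.lu.kak.nu` (9 syllables):
  Weights: 1 le L, 2 si L, 3 nin L, 4 to L, 5 gu L, 6 fe L, 7 lu L, 8 kak L, 9 nu L.
  No heavy syllable in the domain; default to the first syllable = syllable 1.
  → primary stress on syllable 1.

no: stays on 1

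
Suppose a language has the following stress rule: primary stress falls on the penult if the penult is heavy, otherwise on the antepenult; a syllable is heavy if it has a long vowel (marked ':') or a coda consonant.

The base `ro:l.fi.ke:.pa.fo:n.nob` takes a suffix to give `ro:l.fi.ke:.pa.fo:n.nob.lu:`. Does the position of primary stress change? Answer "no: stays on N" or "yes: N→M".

Base `ro:l.fi.ke:.pa.fo:n.nob` (6 syllables):
  Weights: 4 pa L, 5 fo:n H, 6 nob H.
  The penult (syllable 5, fo:n) is heavy, so it takes stress.
  → primary stress on syllable 5.
Suffixed `ro:l.fi.ke:.pa.fo:n.nob.lu:` (7 syllables):
  Weights: 5 fo:n H, 6 nob H, 7 lu: H.
  The penult (syllable 6, nob) is heavy, so it takes stress.
  → primary stress on syllable 6.

yes: 5→6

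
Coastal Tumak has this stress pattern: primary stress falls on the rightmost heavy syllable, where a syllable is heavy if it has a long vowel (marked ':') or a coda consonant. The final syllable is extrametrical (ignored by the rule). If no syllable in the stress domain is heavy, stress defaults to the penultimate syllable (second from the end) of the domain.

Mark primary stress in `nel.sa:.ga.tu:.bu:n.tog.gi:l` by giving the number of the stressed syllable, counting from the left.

6

The final syllable (7, gi:l) is extrametrical; the stress domain is syllables 1–6.
Weights: 1 nel H, 2 sa: H, 3 ga L, 4 tu: H, 5 bu:n H, 6 tog H.
Heavy syllables in the domain: 1, 2, 4, 5, 6. The rightmost is syllable 6 (tog).
Primary stress: syllable 6 → nel.sa:.ga.tu:.bu:n.ˈtog.gi:l.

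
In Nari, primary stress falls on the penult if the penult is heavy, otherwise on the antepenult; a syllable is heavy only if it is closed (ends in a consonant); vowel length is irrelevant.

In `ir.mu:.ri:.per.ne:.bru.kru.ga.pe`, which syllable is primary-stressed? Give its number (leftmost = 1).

7

Weights: 7 kru L, 8 ga L, 9 pe L.
The penult (syllable 8, ga) is light, so stress falls on the antepenult (syllable 7, kru).
Primary stress: syllable 7 → ir.mu:.ri:.per.ne:.bru.ˈkru.ga.pe.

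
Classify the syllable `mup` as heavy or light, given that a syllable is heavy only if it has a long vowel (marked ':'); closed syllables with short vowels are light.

light

`mup`: short vowel, closed (coda /p/). Short vowel → light.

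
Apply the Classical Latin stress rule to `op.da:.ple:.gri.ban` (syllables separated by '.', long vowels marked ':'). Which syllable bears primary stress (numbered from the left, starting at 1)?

Classical Latin: stress the penult if heavy (long vowel or closed), else the antepenult.
Weights: 3 ple: H, 4 gri L, 5 ban H.
The penult (syllable 4, gri) is light, so stress falls on the antepenult (syllable 3, ple:).
Stress on syllable 3: op.da:.ˈple:.gri.ban.

3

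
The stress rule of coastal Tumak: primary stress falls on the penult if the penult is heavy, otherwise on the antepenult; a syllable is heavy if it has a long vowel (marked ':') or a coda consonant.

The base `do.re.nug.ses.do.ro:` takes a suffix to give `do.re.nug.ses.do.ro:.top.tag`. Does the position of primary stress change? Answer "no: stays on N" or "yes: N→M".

Base `do.re.nug.ses.do.ro:` (6 syllables):
  Weights: 4 ses H, 5 do L, 6 ro: H.
  The penult (syllable 5, do) is light, so stress falls on the antepenult (syllable 4, ses).
  → primary stress on syllable 4.
Suffixed `do.re.nug.ses.do.ro:.top.tag` (8 syllables):
  Weights: 6 ro: H, 7 top H, 8 tag H.
  The penult (syllable 7, top) is heavy, so it takes stress.
  → primary stress on syllable 7.

yes: 4→7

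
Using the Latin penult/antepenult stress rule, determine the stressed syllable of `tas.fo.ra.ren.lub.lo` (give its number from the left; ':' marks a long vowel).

Classical Latin: stress the penult if heavy (long vowel or closed), else the antepenult.
Weights: 4 ren H, 5 lub H, 6 lo L.
The penult (syllable 5, lub) is heavy, so it takes stress.
Stress on syllable 5: tas.fo.ra.ren.ˈlub.lo.

5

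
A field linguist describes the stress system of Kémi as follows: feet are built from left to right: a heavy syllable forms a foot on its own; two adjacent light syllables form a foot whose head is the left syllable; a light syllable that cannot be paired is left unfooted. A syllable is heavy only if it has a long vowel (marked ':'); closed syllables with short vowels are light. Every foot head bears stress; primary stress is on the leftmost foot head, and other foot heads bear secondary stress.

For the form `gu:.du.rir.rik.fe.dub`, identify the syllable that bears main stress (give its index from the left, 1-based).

1

Weights: 1 gu: H, 2 du L, 3 rir L, 4 rik L, 5 fe L, 6 dub L.
Parse left to right (heavy = foot alone; LL = one foot; stranded L unfooted): (ˈgu:) (ˈdu.rir) (ˈrik.fe) dub.
Foot heads: 1, 2, 4.
Primary stress on the leftmost head = syllable 1.
Primary stress: syllable 1 → ˈgu:.du.rir.rik.fe.dub.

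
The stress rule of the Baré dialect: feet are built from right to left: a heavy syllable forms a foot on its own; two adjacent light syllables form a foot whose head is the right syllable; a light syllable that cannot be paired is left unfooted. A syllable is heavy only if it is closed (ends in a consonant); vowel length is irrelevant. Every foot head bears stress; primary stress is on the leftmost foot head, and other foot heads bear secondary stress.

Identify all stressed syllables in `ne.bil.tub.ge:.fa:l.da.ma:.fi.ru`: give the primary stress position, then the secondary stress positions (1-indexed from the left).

Weights: 1 ne L, 2 bil H, 3 tub H, 4 ge: L, 5 fa:l H, 6 da L, 7 ma: L, 8 fi L, 9 ru L.
Parse right to left (heavy = foot alone; LL = one foot; stranded L unfooted): ne (ˈbil) (ˈtub) ge: (ˈfa:l) (da.ˈma:) (fi.ˈru).
Foot heads: 2, 3, 5, 7, 9.
Primary stress on the leftmost head = syllable 2.
Secondary stress on 3, 5, 7, 9: ne.ˈbil.ˌtub.ge:.ˌfa:l.da.ˌma:.fi.ˌru.

primary 2, secondary 3, 5, 7, 9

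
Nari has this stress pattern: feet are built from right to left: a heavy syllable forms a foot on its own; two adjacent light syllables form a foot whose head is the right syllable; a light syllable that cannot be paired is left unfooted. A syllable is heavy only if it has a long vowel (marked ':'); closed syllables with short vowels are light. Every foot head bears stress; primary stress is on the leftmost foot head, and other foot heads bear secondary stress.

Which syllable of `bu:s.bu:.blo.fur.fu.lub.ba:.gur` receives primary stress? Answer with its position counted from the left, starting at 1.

Weights: 1 bu:s H, 2 bu: H, 3 blo L, 4 fur L, 5 fu L, 6 lub L, 7 ba: H, 8 gur L.
Parse right to left (heavy = foot alone; LL = one foot; stranded L unfooted): (ˈbu:s) (ˈbu:) (blo.ˈfur) (fu.ˈlub) (ˈba:) gur.
Foot heads: 1, 2, 4, 6, 7.
Primary stress on the leftmost head = syllable 1.
Primary stress: syllable 1 → ˈbu:s.bu:.blo.fur.fu.lub.ba:.gur.

1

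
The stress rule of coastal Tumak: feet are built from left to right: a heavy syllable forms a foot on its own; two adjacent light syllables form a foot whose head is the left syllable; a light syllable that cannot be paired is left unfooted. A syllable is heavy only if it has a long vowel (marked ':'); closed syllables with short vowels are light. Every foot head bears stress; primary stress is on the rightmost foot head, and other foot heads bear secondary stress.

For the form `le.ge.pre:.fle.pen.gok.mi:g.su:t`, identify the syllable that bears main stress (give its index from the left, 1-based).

Weights: 1 le L, 2 ge L, 3 pre: H, 4 fle L, 5 pen L, 6 gok L, 7 mi:g H, 8 su:t H.
Parse left to right (heavy = foot alone; LL = one foot; stranded L unfooted): (ˈle.ge) (ˈpre:) (ˈfle.pen) gok (ˈmi:g) (ˈsu:t).
Foot heads: 1, 3, 4, 7, 8.
Primary stress on the rightmost head = syllable 8.
Primary stress: syllable 8 → le.ge.pre:.fle.pen.gok.mi:g.ˈsu:t.

8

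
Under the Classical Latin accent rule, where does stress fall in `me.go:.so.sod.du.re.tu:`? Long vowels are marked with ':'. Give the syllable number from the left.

Classical Latin: stress the penult if heavy (long vowel or closed), else the antepenult.
Weights: 5 du L, 6 re L, 7 tu: H.
The penult (syllable 6, re) is light, so stress falls on the antepenult (syllable 5, du).
Stress on syllable 5: me.go:.so.sod.ˈdu.re.tu:.

5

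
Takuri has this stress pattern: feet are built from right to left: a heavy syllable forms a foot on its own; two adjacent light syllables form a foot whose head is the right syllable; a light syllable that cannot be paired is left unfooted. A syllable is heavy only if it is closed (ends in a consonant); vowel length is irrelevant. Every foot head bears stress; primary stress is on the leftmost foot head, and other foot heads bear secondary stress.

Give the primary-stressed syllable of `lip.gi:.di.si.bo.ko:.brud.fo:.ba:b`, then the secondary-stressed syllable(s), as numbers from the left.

primary 1, secondary 4, 6, 7, 9

Weights: 1 lip H, 2 gi: L, 3 di L, 4 si L, 5 bo L, 6 ko: L, 7 brud H, 8 fo: L, 9 ba:b H.
Parse right to left (heavy = foot alone; LL = one foot; stranded L unfooted): (ˈlip) gi: (di.ˈsi) (bo.ˈko:) (ˈbrud) fo: (ˈba:b).
Foot heads: 1, 4, 6, 7, 9.
Primary stress on the leftmost head = syllable 1.
Secondary stress on 4, 6, 7, 9: ˈlip.gi:.di.ˌsi.bo.ˌko:.ˌbrud.fo:.ˌba:b.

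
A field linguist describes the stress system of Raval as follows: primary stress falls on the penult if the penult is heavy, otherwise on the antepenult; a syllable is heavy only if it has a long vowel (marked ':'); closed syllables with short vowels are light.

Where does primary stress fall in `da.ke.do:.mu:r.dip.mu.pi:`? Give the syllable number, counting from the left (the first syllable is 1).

5

Weights: 5 dip L, 6 mu L, 7 pi: H.
The penult (syllable 6, mu) is light, so stress falls on the antepenult (syllable 5, dip).
Primary stress: syllable 5 → da.ke.do:.mu:r.ˈdip.mu.pi:.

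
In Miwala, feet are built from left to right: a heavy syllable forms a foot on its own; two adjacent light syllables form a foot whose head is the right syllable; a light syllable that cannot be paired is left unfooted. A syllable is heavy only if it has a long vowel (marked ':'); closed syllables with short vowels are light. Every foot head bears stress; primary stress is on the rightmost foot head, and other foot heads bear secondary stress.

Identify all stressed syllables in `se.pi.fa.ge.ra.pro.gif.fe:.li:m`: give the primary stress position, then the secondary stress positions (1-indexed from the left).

Weights: 1 se L, 2 pi L, 3 fa L, 4 ge L, 5 ra L, 6 pro L, 7 gif L, 8 fe: H, 9 li:m H.
Parse left to right (heavy = foot alone; LL = one foot; stranded L unfooted): (se.ˈpi) (fa.ˈge) (ra.ˈpro) gif (ˈfe:) (ˈli:m).
Foot heads: 2, 4, 6, 8, 9.
Primary stress on the rightmost head = syllable 9.
Secondary stress on 2, 4, 6, 8: se.ˌpi.fa.ˌge.ra.ˌpro.gif.ˌfe:.ˈli:m.

primary 9, secondary 2, 4, 6, 8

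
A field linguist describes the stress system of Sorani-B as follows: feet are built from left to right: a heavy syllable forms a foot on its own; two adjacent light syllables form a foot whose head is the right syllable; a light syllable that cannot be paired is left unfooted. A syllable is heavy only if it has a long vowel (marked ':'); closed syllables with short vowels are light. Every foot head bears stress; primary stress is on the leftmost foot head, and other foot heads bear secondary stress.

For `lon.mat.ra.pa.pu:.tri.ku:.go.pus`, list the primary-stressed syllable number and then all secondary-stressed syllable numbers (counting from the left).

Weights: 1 lon L, 2 mat L, 3 ra L, 4 pa L, 5 pu: H, 6 tri L, 7 ku: H, 8 go L, 9 pus L.
Parse left to right (heavy = foot alone; LL = one foot; stranded L unfooted): (lon.ˈmat) (ra.ˈpa) (ˈpu:) tri (ˈku:) (go.ˈpus).
Foot heads: 2, 4, 5, 7, 9.
Primary stress on the leftmost head = syllable 2.
Secondary stress on 4, 5, 7, 9: lon.ˈmat.ra.ˌpa.ˌpu:.tri.ˌku:.go.ˌpus.

primary 2, secondary 4, 5, 7, 9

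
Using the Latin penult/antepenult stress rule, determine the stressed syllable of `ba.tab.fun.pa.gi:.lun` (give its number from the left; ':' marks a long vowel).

Classical Latin: stress the penult if heavy (long vowel or closed), else the antepenult.
Weights: 4 pa L, 5 gi: H, 6 lun H.
The penult (syllable 5, gi:) is heavy, so it takes stress.
Stress on syllable 5: ba.tab.fun.pa.ˈgi:.lun.

5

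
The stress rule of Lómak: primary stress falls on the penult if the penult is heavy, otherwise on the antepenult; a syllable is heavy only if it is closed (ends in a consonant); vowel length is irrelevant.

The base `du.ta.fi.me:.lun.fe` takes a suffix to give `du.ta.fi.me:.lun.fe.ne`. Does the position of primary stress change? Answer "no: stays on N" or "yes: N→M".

no: stays on 5

Base `du.ta.fi.me:.lun.fe` (6 syllables):
  Weights: 4 me: L, 5 lun H, 6 fe L.
  The penult (syllable 5, lun) is heavy, so it takes stress.
  → primary stress on syllable 5.
Suffixed `du.ta.fi.me:.lun.fe.ne` (7 syllables):
  Weights: 5 lun H, 6 fe L, 7 ne L.
  The penult (syllable 6, fe) is light, so stress falls on the antepenult (syllable 5, lun).
  → primary stress on syllable 5.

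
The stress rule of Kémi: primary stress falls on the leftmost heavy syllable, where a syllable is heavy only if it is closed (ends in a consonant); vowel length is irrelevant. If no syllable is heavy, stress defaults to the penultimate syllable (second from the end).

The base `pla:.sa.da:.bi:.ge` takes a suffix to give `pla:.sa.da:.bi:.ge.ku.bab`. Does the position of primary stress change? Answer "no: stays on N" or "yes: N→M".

Base `pla:.sa.da:.bi:.ge` (5 syllables):
  Weights: 1 pla: L, 2 sa L, 3 da: L, 4 bi: L, 5 ge L.
  No heavy syllable in the domain; default to the penultimate syllable (second from the end) = syllable 4.
  → primary stress on syllable 4.
Suffixed `pla:.sa.da:.bi:.ge.ku.bab` (7 syllables):
  Weights: 1 pla: L, 2 sa L, 3 da: L, 4 bi: L, 5 ge L, 6 ku L, 7 bab H.
  Heavy syllables in the domain: 7. The leftmost is syllable 7 (bab).
  → primary stress on syllable 7.

yes: 4→7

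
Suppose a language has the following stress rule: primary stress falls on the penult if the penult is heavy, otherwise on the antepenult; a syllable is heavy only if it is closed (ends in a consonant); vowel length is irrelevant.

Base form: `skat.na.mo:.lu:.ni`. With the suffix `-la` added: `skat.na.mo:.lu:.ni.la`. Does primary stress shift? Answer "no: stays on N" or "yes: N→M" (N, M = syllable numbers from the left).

Base `skat.na.mo:.lu:.ni` (5 syllables):
  Weights: 3 mo: L, 4 lu: L, 5 ni L.
  The penult (syllable 4, lu:) is light, so stress falls on the antepenult (syllable 3, mo:).
  → primary stress on syllable 3.
Suffixed `skat.na.mo:.lu:.ni.la` (6 syllables):
  Weights: 4 lu: L, 5 ni L, 6 la L.
  The penult (syllable 5, ni) is light, so stress falls on the antepenult (syllable 4, lu:).
  → primary stress on syllable 4.

yes: 3→4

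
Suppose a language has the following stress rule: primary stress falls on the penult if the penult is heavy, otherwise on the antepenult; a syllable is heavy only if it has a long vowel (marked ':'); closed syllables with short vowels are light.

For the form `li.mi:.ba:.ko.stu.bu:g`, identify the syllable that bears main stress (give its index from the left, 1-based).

Weights: 4 ko L, 5 stu L, 6 bu:g H.
The penult (syllable 5, stu) is light, so stress falls on the antepenult (syllable 4, ko).
Primary stress: syllable 4 → li.mi:.ba:.ˈko.stu.bu:g.

4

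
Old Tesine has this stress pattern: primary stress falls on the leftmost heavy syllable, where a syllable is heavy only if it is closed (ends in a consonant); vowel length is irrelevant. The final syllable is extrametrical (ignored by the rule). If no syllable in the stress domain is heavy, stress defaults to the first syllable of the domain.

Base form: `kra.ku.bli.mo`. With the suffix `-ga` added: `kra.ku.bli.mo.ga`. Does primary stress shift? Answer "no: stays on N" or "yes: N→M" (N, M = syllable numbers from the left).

Base `kra.ku.bli.mo` (4 syllables):
  The final syllable (4, mo) is extrametrical; the stress domain is syllables 1–3.
  Weights: 1 kra L, 2 ku L, 3 bli L.
  No heavy syllable in the domain; default to the first syllable of the domain = syllable 1.
  → primary stress on syllable 1.
Suffixed `kra.ku.bli.mo.ga` (5 syllables):
  The final syllable (5, ga) is extrametrical; the stress domain is syllables 1–4.
  Weights: 1 kra L, 2 ku L, 3 bli L, 4 mo L.
  No heavy syllable in the domain; default to the first syllable of the domain = syllable 1.
  → primary stress on syllable 1.

no: stays on 1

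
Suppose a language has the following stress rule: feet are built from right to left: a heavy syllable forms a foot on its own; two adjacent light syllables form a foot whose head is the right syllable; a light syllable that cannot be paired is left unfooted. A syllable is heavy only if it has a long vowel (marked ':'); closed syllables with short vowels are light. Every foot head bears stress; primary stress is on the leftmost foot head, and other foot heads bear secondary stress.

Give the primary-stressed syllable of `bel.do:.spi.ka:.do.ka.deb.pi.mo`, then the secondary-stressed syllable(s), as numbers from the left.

primary 2, secondary 4, 7, 9

Weights: 1 bel L, 2 do: H, 3 spi L, 4 ka: H, 5 do L, 6 ka L, 7 deb L, 8 pi L, 9 mo L.
Parse right to left (heavy = foot alone; LL = one foot; stranded L unfooted): bel (ˈdo:) spi (ˈka:) do (ka.ˈdeb) (pi.ˈmo).
Foot heads: 2, 4, 7, 9.
Primary stress on the leftmost head = syllable 2.
Secondary stress on 4, 7, 9: bel.ˈdo:.spi.ˌka:.do.ka.ˌdeb.pi.ˌmo.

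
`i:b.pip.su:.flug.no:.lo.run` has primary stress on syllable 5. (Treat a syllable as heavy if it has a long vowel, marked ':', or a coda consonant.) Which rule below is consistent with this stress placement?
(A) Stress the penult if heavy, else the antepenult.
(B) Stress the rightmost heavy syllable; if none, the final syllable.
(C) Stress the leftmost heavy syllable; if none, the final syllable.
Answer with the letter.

Rule A → syllable 5 ✓.
Rule B → syllable 7 (observed: 5).
Rule C → syllable 1 (observed: 5).

A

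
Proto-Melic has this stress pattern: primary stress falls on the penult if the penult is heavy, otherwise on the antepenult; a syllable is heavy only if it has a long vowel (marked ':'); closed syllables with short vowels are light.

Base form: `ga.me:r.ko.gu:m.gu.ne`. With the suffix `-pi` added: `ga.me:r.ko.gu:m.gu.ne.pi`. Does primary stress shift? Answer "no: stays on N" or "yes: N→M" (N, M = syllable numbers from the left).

yes: 4→5

Base `ga.me:r.ko.gu:m.gu.ne` (6 syllables):
  Weights: 4 gu:m H, 5 gu L, 6 ne L.
  The penult (syllable 5, gu) is light, so stress falls on the antepenult (syllable 4, gu:m).
  → primary stress on syllable 4.
Suffixed `ga.me:r.ko.gu:m.gu.ne.pi` (7 syllables):
  Weights: 5 gu L, 6 ne L, 7 pi L.
  The penult (syllable 6, ne) is light, so stress falls on the antepenult (syllable 5, gu).
  → primary stress on syllable 5.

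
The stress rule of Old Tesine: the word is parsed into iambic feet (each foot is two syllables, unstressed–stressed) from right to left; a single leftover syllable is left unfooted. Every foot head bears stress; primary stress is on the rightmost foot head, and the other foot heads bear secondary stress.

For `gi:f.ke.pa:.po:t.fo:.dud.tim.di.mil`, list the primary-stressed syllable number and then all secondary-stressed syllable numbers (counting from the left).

primary 9, secondary 3, 5, 7

Parse right to left into iambic (σˈσ) feet: gi:f (ke.ˈpa:) (po:t.ˈfo:) (dud.ˈtim) (di.ˈmil). Syllable 1 is left unfooted.
Foot heads (stressed positions): 3, 5, 7, 9.
End Rule Rightmost: primary stress on the rightmost head = syllable 9.
Secondary stress on 3, 5, 7: gi:f.ke.ˌpa:.po:t.ˌfo:.dud.ˌtim.di.ˈmil.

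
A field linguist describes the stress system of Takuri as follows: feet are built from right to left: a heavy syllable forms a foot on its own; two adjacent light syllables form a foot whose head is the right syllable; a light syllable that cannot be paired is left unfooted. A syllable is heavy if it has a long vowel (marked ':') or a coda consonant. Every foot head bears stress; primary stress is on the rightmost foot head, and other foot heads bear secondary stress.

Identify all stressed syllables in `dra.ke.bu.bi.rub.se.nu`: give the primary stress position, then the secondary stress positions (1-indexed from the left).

Weights: 1 dra L, 2 ke L, 3 bu L, 4 bi L, 5 rub H, 6 se L, 7 nu L.
Parse right to left (heavy = foot alone; LL = one foot; stranded L unfooted): (dra.ˈke) (bu.ˈbi) (ˈrub) (se.ˈnu).
Foot heads: 2, 4, 5, 7.
Primary stress on the rightmost head = syllable 7.
Secondary stress on 2, 4, 5: dra.ˌke.bu.ˌbi.ˌrub.se.ˈnu.

primary 7, secondary 2, 4, 5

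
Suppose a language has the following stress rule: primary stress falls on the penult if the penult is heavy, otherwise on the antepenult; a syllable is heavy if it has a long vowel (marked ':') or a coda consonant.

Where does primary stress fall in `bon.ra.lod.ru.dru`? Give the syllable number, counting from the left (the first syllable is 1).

Weights: 3 lod H, 4 ru L, 5 dru L.
The penult (syllable 4, ru) is light, so stress falls on the antepenult (syllable 3, lod).
Primary stress: syllable 3 → bon.ra.ˈlod.ru.dru.

3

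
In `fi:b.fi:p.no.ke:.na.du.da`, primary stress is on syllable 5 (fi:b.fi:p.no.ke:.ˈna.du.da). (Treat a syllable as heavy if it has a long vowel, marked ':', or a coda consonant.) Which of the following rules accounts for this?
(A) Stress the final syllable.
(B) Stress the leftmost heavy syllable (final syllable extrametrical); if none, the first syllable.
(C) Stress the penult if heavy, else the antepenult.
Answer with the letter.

C

Rule A → syllable 7 (observed: 5).
Rule B → syllable 1 (observed: 5).
Rule C → syllable 5 ✓.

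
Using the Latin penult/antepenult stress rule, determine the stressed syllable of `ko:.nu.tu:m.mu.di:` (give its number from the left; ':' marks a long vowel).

Classical Latin: stress the penult if heavy (long vowel or closed), else the antepenult.
Weights: 3 tu:m H, 4 mu L, 5 di: H.
The penult (syllable 4, mu) is light, so stress falls on the antepenult (syllable 3, tu:m).
Stress on syllable 3: ko:.nu.ˈtu:m.mu.di:.

3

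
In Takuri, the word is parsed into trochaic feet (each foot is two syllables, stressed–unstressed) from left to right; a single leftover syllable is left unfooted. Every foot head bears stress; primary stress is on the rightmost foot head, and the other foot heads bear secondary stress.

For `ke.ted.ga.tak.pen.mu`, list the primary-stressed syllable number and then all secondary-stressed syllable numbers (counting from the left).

primary 5, secondary 1, 3

Parse left to right into trochaic (ˈσσ) feet: (ˈke.ted) (ˈga.tak) (ˈpen.mu).
Foot heads (stressed positions): 1, 3, 5.
End Rule Rightmost: primary stress on the rightmost head = syllable 5.
Secondary stress on 1, 3: ˌke.ted.ˌga.tak.ˈpen.mu.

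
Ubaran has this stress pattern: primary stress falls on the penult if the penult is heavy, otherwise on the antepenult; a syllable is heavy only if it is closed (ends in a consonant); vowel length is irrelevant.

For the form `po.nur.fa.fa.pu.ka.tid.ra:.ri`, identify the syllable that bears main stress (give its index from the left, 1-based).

7

Weights: 7 tid H, 8 ra: L, 9 ri L.
The penult (syllable 8, ra:) is light, so stress falls on the antepenult (syllable 7, tid).
Primary stress: syllable 7 → po.nur.fa.fa.pu.ka.ˈtid.ra:.ri.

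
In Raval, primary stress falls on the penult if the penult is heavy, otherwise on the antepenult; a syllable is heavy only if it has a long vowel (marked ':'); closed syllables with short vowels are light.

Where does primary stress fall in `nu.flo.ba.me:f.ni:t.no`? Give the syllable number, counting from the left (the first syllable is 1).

Weights: 4 me:f H, 5 ni:t H, 6 no L.
The penult (syllable 5, ni:t) is heavy, so it takes stress.
Primary stress: syllable 5 → nu.flo.ba.me:f.ˈni:t.no.

5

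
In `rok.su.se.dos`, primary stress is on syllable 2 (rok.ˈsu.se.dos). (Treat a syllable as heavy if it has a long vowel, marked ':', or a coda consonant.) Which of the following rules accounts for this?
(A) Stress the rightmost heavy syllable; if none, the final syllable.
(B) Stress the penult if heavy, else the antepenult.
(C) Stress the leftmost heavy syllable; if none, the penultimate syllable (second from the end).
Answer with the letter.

Rule A → syllable 4 (observed: 2).
Rule B → syllable 2 ✓.
Rule C → syllable 1 (observed: 2).

B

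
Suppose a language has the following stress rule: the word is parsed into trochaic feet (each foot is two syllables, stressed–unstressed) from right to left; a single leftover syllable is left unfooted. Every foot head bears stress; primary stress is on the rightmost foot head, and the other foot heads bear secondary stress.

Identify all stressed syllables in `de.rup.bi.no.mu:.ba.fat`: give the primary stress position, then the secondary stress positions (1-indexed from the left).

primary 6, secondary 2, 4

Parse right to left into trochaic (ˈσσ) feet: de (ˈrup.bi) (ˈno.mu:) (ˈba.fat). Syllable 1 is left unfooted.
Foot heads (stressed positions): 2, 4, 6.
End Rule Rightmost: primary stress on the rightmost head = syllable 6.
Secondary stress on 2, 4: de.ˌrup.bi.ˌno.mu:.ˈba.fat.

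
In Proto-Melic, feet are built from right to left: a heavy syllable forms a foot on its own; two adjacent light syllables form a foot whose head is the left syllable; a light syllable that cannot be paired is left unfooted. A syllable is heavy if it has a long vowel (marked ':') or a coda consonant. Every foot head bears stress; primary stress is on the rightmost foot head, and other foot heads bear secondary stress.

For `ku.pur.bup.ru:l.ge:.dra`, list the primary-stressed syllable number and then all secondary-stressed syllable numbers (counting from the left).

primary 5, secondary 2, 3, 4

Weights: 1 ku L, 2 pur H, 3 bup H, 4 ru:l H, 5 ge: H, 6 dra L.
Parse right to left (heavy = foot alone; LL = one foot; stranded L unfooted): ku (ˈpur) (ˈbup) (ˈru:l) (ˈge:) dra.
Foot heads: 2, 3, 4, 5.
Primary stress on the rightmost head = syllable 5.
Secondary stress on 2, 3, 4: ku.ˌpur.ˌbup.ˌru:l.ˈge:.dra.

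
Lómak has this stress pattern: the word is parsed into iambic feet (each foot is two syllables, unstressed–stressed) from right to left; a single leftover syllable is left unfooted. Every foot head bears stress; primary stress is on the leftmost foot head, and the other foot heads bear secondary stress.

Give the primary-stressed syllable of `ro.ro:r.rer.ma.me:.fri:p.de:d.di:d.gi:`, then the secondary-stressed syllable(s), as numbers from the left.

primary 3, secondary 5, 7, 9

Parse right to left into iambic (σˈσ) feet: ro (ro:r.ˈrer) (ma.ˈme:) (fri:p.ˈde:d) (di:d.ˈgi:). Syllable 1 is left unfooted.
Foot heads (stressed positions): 3, 5, 7, 9.
End Rule Leftmost: primary stress on the leftmost head = syllable 3.
Secondary stress on 5, 7, 9: ro.ro:r.ˈrer.ma.ˌme:.fri:p.ˌde:d.di:d.ˌgi:.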